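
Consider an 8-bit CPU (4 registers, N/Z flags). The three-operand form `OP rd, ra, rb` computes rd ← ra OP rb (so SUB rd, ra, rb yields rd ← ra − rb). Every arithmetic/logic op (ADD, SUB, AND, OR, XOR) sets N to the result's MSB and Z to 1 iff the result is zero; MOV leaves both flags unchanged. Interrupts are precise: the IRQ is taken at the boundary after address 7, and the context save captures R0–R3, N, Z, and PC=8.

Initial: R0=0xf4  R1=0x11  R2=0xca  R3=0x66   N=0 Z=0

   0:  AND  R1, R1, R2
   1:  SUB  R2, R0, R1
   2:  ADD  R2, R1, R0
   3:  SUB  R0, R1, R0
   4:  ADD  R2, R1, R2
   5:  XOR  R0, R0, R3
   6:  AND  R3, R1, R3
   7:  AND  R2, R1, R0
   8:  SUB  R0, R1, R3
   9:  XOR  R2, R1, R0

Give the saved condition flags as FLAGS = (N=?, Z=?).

FLAGS = (N=0, Z=1)

after  0: R0=0xf4 R1=0x00 R2=0xca R3=0x66  N=0 Z=1
after  1: R0=0xf4 R1=0x00 R2=0xf4 R3=0x66  N=1 Z=0
after  2: R0=0xf4 R1=0x00 R2=0xf4 R3=0x66  N=1 Z=0
after  3: R0=0x0c R1=0x00 R2=0xf4 R3=0x66  N=0 Z=0
after  4: R0=0x0c R1=0x00 R2=0xf4 R3=0x66  N=1 Z=0
after  5: R0=0x6a R1=0x00 R2=0xf4 R3=0x66  N=0 Z=0
after  6: R0=0x6a R1=0x00 R2=0xf4 R3=0x00  N=0 Z=1
after  7: R0=0x6a R1=0x00 R2=0x00 R3=0x00  N=0 Z=1
-- IRQ taken; context saved, return-PC = 8 --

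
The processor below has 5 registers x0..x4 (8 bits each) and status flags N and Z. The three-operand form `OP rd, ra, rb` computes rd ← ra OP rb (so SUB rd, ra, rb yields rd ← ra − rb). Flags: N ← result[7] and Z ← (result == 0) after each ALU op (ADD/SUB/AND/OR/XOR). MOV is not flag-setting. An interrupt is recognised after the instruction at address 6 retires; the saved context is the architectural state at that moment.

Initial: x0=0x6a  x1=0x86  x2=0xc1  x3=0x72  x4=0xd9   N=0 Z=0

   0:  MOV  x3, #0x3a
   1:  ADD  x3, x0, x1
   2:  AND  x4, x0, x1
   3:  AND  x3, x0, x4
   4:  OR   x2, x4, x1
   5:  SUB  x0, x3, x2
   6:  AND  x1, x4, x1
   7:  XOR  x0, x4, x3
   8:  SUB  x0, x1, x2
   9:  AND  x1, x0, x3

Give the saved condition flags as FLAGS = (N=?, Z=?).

FLAGS = (N=0, Z=0)

after  0: x0=0x6a x1=0x86 x2=0xc1 x3=0x3a x4=0xd9  N=0 Z=0
after  1: x0=0x6a x1=0x86 x2=0xc1 x3=0xf0 x4=0xd9  N=1 Z=0
after  2: x0=0x6a x1=0x86 x2=0xc1 x3=0xf0 x4=0x02  N=0 Z=0
after  3: x0=0x6a x1=0x86 x2=0xc1 x3=0x02 x4=0x02  N=0 Z=0
after  4: x0=0x6a x1=0x86 x2=0x86 x3=0x02 x4=0x02  N=1 Z=0
after  5: x0=0x7c x1=0x86 x2=0x86 x3=0x02 x4=0x02  N=0 Z=0
after  6: x0=0x7c x1=0x02 x2=0x86 x3=0x02 x4=0x02  N=0 Z=0
-- IRQ taken; context saved, return-PC = 7 --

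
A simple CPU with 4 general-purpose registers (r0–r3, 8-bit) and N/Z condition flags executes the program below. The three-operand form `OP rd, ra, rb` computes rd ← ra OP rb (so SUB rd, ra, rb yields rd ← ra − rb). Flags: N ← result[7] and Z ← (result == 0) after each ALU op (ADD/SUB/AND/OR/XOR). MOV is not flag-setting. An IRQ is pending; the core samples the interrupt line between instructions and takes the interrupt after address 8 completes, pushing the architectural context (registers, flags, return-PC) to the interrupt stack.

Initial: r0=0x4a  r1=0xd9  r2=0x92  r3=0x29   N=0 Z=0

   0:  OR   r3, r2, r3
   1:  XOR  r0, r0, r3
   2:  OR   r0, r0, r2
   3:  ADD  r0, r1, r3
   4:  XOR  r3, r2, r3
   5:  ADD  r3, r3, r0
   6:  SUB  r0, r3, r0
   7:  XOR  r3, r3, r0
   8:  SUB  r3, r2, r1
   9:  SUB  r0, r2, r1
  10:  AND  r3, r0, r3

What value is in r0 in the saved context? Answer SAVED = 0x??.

SAVED = 0x29

after  0: r0=0x4a r1=0xd9 r2=0x92 r3=0xbb  N=1 Z=0
after  1: r0=0xf1 r1=0xd9 r2=0x92 r3=0xbb  N=1 Z=0
after  2: r0=0xf3 r1=0xd9 r2=0x92 r3=0xbb  N=1 Z=0
after  3: r0=0x94 r1=0xd9 r2=0x92 r3=0xbb  N=1 Z=0
after  4: r0=0x94 r1=0xd9 r2=0x92 r3=0x29  N=0 Z=0
after  5: r0=0x94 r1=0xd9 r2=0x92 r3=0xbd  N=1 Z=0
after  6: r0=0x29 r1=0xd9 r2=0x92 r3=0xbd  N=0 Z=0
after  7: r0=0x29 r1=0xd9 r2=0x92 r3=0x94  N=1 Z=0
after  8: r0=0x29 r1=0xd9 r2=0x92 r3=0xb9  N=1 Z=0
-- IRQ taken; context saved, return-PC = 9 --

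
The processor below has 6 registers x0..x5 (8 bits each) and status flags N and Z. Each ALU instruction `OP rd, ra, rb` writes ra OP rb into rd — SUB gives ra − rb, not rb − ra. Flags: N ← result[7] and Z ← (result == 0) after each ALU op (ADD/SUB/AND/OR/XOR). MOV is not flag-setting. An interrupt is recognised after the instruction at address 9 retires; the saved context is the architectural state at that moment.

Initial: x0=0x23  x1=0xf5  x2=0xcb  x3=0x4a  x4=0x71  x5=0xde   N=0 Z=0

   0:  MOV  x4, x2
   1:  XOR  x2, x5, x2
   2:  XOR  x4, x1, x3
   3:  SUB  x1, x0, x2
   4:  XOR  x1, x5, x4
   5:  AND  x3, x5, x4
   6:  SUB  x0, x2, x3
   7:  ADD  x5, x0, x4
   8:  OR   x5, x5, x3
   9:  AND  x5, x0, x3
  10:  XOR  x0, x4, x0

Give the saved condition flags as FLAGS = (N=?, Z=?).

after  0: x0=0x23 x1=0xf5 x2=0xcb x3=0x4a x4=0xcb x5=0xde  N=0 Z=0
after  1: x0=0x23 x1=0xf5 x2=0x15 x3=0x4a x4=0xcb x5=0xde  N=0 Z=0
after  2: x0=0x23 x1=0xf5 x2=0x15 x3=0x4a x4=0xbf x5=0xde  N=1 Z=0
after  3: x0=0x23 x1=0x0e x2=0x15 x3=0x4a x4=0xbf x5=0xde  N=0 Z=0
after  4: x0=0x23 x1=0x61 x2=0x15 x3=0x4a x4=0xbf x5=0xde  N=0 Z=0
after  5: x0=0x23 x1=0x61 x2=0x15 x3=0x9e x4=0xbf x5=0xde  N=1 Z=0
after  6: x0=0x77 x1=0x61 x2=0x15 x3=0x9e x4=0xbf x5=0xde  N=0 Z=0
after  7: x0=0x77 x1=0x61 x2=0x15 x3=0x9e x4=0xbf x5=0x36  N=0 Z=0
after  8: x0=0x77 x1=0x61 x2=0x15 x3=0x9e x4=0xbf x5=0xbe  N=1 Z=0
after  9: x0=0x77 x1=0x61 x2=0x15 x3=0x9e x4=0xbf x5=0x16  N=0 Z=0
-- IRQ taken; context saved, return-PC = 10 --

FLAGS = (N=0, Z=0)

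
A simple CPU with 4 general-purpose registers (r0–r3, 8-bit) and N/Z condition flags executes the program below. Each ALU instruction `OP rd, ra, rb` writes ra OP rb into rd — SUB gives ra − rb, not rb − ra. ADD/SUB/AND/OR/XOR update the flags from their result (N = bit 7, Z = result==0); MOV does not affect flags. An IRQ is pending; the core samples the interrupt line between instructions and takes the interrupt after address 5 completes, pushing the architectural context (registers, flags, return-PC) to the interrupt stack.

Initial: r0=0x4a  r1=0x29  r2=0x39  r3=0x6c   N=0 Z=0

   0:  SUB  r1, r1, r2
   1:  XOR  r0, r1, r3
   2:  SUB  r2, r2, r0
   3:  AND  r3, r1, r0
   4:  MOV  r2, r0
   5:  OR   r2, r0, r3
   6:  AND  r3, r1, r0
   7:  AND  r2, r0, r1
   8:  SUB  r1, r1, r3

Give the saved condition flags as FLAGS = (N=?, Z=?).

FLAGS = (N=1, Z=0)

after  0: r0=0x4a r1=0xf0 r2=0x39 r3=0x6c  N=1 Z=0
after  1: r0=0x9c r1=0xf0 r2=0x39 r3=0x6c  N=1 Z=0
after  2: r0=0x9c r1=0xf0 r2=0x9d r3=0x6c  N=1 Z=0
after  3: r0=0x9c r1=0xf0 r2=0x9d r3=0x90  N=1 Z=0
after  4: r0=0x9c r1=0xf0 r2=0x9c r3=0x90  N=1 Z=0
after  5: r0=0x9c r1=0xf0 r2=0x9c r3=0x90  N=1 Z=0
-- IRQ taken; context saved, return-PC = 6 --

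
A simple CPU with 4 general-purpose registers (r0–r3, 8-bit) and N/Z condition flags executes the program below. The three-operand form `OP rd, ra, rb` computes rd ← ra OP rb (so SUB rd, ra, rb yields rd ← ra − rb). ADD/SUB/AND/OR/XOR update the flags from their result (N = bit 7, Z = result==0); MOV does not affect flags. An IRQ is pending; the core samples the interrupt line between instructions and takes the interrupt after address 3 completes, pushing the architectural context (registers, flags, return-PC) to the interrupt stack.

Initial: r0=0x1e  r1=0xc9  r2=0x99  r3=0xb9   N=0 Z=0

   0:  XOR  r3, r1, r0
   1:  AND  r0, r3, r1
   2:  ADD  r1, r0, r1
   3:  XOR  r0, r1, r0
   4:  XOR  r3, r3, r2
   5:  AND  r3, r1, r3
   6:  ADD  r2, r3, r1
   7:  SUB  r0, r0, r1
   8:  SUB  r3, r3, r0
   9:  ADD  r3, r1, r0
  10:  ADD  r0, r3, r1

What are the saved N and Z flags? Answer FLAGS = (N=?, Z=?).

after  0: r0=0x1e r1=0xc9 r2=0x99 r3=0xd7  N=1 Z=0
after  1: r0=0xc1 r1=0xc9 r2=0x99 r3=0xd7  N=1 Z=0
after  2: r0=0xc1 r1=0x8a r2=0x99 r3=0xd7  N=1 Z=0
after  3: r0=0x4b r1=0x8a r2=0x99 r3=0xd7  N=0 Z=0
-- IRQ taken; context saved, return-PC = 4 --

FLAGS = (N=0, Z=0)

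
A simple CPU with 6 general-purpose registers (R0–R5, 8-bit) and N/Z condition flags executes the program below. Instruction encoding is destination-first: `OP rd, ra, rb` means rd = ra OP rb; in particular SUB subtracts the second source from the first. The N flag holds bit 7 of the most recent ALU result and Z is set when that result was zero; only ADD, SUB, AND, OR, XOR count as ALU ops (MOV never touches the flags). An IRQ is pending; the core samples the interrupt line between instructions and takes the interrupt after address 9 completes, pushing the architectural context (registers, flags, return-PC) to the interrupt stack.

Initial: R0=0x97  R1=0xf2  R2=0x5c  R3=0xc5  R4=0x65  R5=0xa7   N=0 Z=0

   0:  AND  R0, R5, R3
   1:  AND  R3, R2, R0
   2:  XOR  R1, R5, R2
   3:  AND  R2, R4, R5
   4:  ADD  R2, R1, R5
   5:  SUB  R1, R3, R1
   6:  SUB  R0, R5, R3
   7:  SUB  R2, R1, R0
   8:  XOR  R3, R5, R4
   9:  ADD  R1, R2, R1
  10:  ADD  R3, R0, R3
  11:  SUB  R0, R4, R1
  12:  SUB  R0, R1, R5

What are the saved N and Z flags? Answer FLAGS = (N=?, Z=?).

after  0: R0=0x85 R1=0xf2 R2=0x5c R3=0xc5 R4=0x65 R5=0xa7  N=1 Z=0
after  1: R0=0x85 R1=0xf2 R2=0x5c R3=0x04 R4=0x65 R5=0xa7  N=0 Z=0
after  2: R0=0x85 R1=0xfb R2=0x5c R3=0x04 R4=0x65 R5=0xa7  N=1 Z=0
after  3: R0=0x85 R1=0xfb R2=0x25 R3=0x04 R4=0x65 R5=0xa7  N=0 Z=0
after  4: R0=0x85 R1=0xfb R2=0xa2 R3=0x04 R4=0x65 R5=0xa7  N=1 Z=0
after  5: R0=0x85 R1=0x09 R2=0xa2 R3=0x04 R4=0x65 R5=0xa7  N=0 Z=0
after  6: R0=0xa3 R1=0x09 R2=0xa2 R3=0x04 R4=0x65 R5=0xa7  N=1 Z=0
after  7: R0=0xa3 R1=0x09 R2=0x66 R3=0x04 R4=0x65 R5=0xa7  N=0 Z=0
after  8: R0=0xa3 R1=0x09 R2=0x66 R3=0xc2 R4=0x65 R5=0xa7  N=1 Z=0
after  9: R0=0xa3 R1=0x6f R2=0x66 R3=0xc2 R4=0x65 R5=0xa7  N=0 Z=0
-- IRQ taken; context saved, return-PC = 10 --

FLAGS = (N=0, Z=0)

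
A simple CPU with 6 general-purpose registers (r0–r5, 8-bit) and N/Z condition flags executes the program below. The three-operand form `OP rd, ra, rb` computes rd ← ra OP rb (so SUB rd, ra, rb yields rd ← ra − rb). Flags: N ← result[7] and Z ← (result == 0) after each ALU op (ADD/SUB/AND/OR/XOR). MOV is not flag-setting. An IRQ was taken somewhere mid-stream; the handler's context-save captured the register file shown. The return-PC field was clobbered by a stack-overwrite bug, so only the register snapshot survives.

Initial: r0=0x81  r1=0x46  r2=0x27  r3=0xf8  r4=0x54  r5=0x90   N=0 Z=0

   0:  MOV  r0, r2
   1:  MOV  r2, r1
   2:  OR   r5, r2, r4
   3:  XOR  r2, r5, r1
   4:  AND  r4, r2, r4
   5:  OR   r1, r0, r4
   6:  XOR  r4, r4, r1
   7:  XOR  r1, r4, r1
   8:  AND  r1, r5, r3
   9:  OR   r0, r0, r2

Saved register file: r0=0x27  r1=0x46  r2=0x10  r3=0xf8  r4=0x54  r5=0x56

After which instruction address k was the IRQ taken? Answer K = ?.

after  0: r0=0x27 r1=0x46 r2=0x27 r3=0xf8 r4=0x54 r5=0x90  N=0 Z=0
after  1: r0=0x27 r1=0x46 r2=0x46 r3=0xf8 r4=0x54 r5=0x90  N=0 Z=0
after  2: r0=0x27 r1=0x46 r2=0x46 r3=0xf8 r4=0x54 r5=0x56  N=0 Z=0
after  3: r0=0x27 r1=0x46 r2=0x10 r3=0xf8 r4=0x54 r5=0x56  N=0 Z=0
-- IRQ taken; context saved, return-PC = 4 --

K = 3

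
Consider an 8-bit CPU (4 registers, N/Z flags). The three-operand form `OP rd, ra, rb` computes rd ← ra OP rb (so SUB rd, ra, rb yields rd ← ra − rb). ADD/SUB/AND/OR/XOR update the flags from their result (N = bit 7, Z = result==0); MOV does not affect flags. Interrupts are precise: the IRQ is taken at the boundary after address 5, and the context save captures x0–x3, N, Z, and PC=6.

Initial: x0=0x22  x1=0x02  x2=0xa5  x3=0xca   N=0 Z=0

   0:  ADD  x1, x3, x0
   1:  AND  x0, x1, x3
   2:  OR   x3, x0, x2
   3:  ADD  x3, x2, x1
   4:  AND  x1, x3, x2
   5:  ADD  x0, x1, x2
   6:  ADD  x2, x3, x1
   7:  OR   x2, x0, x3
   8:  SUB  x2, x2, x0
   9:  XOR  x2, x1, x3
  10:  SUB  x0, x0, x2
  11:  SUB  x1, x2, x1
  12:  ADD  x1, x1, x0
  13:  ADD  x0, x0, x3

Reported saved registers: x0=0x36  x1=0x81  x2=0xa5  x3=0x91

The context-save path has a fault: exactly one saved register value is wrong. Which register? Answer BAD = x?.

after  0: x0=0x22 x1=0xec x2=0xa5 x3=0xca  N=1 Z=0
after  1: x0=0xc8 x1=0xec x2=0xa5 x3=0xca  N=1 Z=0
after  2: x0=0xc8 x1=0xec x2=0xa5 x3=0xed  N=1 Z=0
after  3: x0=0xc8 x1=0xec x2=0xa5 x3=0x91  N=1 Z=0
after  4: x0=0xc8 x1=0x81 x2=0xa5 x3=0x91  N=1 Z=0
after  5: x0=0x26 x1=0x81 x2=0xa5 x3=0x91  N=0 Z=0
-- IRQ taken; context saved, return-PC = 6 --
mismatch: x0: reported 0x36 vs actual 0x26

BAD = x0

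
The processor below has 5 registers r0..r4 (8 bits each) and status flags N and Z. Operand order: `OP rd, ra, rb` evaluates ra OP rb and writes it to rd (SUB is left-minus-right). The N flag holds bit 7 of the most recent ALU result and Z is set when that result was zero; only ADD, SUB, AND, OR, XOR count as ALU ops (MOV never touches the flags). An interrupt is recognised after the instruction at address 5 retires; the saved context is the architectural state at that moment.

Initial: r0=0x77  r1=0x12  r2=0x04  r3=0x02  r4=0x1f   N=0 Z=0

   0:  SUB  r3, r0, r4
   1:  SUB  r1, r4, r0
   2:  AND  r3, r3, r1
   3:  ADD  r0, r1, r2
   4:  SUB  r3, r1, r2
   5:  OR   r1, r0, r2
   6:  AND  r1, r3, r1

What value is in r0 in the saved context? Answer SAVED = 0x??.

after  0: r0=0x77 r1=0x12 r2=0x04 r3=0x58 r4=0x1f  N=0 Z=0
after  1: r0=0x77 r1=0xa8 r2=0x04 r3=0x58 r4=0x1f  N=1 Z=0
after  2: r0=0x77 r1=0xa8 r2=0x04 r3=0x08 r4=0x1f  N=0 Z=0
after  3: r0=0xac r1=0xa8 r2=0x04 r3=0x08 r4=0x1f  N=1 Z=0
after  4: r0=0xac r1=0xa8 r2=0x04 r3=0xa4 r4=0x1f  N=1 Z=0
after  5: r0=0xac r1=0xac r2=0x04 r3=0xa4 r4=0x1f  N=1 Z=0
-- IRQ taken; context saved, return-PC = 6 --

SAVED = 0xac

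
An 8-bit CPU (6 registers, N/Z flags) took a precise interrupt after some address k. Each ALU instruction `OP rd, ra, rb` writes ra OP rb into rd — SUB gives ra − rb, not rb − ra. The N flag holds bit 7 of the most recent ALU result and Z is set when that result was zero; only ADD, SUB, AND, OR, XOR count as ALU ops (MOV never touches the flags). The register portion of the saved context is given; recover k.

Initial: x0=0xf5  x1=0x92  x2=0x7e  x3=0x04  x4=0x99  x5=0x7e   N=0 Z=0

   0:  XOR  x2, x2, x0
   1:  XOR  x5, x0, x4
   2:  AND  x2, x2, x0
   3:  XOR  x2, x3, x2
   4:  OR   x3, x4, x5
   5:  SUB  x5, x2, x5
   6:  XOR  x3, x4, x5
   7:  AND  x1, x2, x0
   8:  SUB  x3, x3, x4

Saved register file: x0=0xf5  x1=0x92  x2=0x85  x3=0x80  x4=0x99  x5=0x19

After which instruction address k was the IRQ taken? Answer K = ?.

after  0: x0=0xf5 x1=0x92 x2=0x8b x3=0x04 x4=0x99 x5=0x7e  N=1 Z=0
after  1: x0=0xf5 x1=0x92 x2=0x8b x3=0x04 x4=0x99 x5=0x6c  N=0 Z=0
after  2: x0=0xf5 x1=0x92 x2=0x81 x3=0x04 x4=0x99 x5=0x6c  N=1 Z=0
after  3: x0=0xf5 x1=0x92 x2=0x85 x3=0x04 x4=0x99 x5=0x6c  N=1 Z=0
after  4: x0=0xf5 x1=0x92 x2=0x85 x3=0xfd x4=0x99 x5=0x6c  N=1 Z=0
after  5: x0=0xf5 x1=0x92 x2=0x85 x3=0xfd x4=0x99 x5=0x19  N=0 Z=0
after  6: x0=0xf5 x1=0x92 x2=0x85 x3=0x80 x4=0x99 x5=0x19  N=1 Z=0
-- IRQ taken; context saved, return-PC = 7 --

K = 6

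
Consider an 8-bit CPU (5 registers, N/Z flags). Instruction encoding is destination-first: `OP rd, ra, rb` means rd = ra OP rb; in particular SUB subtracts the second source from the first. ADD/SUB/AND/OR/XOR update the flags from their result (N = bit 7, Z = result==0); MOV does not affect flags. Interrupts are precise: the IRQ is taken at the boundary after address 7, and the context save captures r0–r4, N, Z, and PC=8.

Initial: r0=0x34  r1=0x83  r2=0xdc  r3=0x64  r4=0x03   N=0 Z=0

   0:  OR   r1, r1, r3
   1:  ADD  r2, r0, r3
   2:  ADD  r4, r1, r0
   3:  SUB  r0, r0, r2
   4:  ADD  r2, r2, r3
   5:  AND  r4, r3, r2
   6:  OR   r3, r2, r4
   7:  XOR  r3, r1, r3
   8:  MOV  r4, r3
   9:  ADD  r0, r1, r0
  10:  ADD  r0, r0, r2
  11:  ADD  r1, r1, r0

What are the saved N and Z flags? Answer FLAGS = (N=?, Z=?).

FLAGS = (N=0, Z=0)

after  0: r0=0x34 r1=0xe7 r2=0xdc r3=0x64 r4=0x03  N=1 Z=0
after  1: r0=0x34 r1=0xe7 r2=0x98 r3=0x64 r4=0x03  N=1 Z=0
after  2: r0=0x34 r1=0xe7 r2=0x98 r3=0x64 r4=0x1b  N=0 Z=0
after  3: r0=0x9c r1=0xe7 r2=0x98 r3=0x64 r4=0x1b  N=1 Z=0
after  4: r0=0x9c r1=0xe7 r2=0xfc r3=0x64 r4=0x1b  N=1 Z=0
after  5: r0=0x9c r1=0xe7 r2=0xfc r3=0x64 r4=0x64  N=0 Z=0
after  6: r0=0x9c r1=0xe7 r2=0xfc r3=0xfc r4=0x64  N=1 Z=0
after  7: r0=0x9c r1=0xe7 r2=0xfc r3=0x1b r4=0x64  N=0 Z=0
-- IRQ taken; context saved, return-PC = 8 --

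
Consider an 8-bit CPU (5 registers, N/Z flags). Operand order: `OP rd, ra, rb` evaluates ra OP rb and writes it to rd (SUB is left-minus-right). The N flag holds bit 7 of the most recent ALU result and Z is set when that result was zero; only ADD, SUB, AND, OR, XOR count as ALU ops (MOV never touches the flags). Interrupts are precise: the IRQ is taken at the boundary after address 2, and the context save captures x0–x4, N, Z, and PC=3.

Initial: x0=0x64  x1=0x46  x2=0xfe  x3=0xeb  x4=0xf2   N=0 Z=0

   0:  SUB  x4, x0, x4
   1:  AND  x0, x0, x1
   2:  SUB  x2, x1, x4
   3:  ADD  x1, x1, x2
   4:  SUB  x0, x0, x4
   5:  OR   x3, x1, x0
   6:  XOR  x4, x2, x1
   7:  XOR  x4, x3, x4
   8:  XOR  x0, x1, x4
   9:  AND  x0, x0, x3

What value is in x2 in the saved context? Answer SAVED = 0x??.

SAVED = 0xd4

after  0: x0=0x64 x1=0x46 x2=0xfe x3=0xeb x4=0x72  N=0 Z=0
after  1: x0=0x44 x1=0x46 x2=0xfe x3=0xeb x4=0x72  N=0 Z=0
after  2: x0=0x44 x1=0x46 x2=0xd4 x3=0xeb x4=0x72  N=1 Z=0
-- IRQ taken; context saved, return-PC = 3 --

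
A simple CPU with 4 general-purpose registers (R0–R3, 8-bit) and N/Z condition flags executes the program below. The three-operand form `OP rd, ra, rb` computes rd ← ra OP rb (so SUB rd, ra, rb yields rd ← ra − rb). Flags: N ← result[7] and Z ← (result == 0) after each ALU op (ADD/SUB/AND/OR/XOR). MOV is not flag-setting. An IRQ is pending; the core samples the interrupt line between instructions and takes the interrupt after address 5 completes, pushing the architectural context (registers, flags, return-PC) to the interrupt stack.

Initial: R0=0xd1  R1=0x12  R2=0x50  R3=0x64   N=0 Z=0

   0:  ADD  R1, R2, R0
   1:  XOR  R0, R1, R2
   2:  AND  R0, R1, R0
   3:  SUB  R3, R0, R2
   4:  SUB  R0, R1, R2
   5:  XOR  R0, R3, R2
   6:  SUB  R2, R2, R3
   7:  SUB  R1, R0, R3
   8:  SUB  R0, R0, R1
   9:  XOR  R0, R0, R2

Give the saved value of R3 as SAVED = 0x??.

after  0: R0=0xd1 R1=0x21 R2=0x50 R3=0x64  N=0 Z=0
after  1: R0=0x71 R1=0x21 R2=0x50 R3=0x64  N=0 Z=0
after  2: R0=0x21 R1=0x21 R2=0x50 R3=0x64  N=0 Z=0
after  3: R0=0x21 R1=0x21 R2=0x50 R3=0xd1  N=1 Z=0
after  4: R0=0xd1 R1=0x21 R2=0x50 R3=0xd1  N=1 Z=0
after  5: R0=0x81 R1=0x21 R2=0x50 R3=0xd1  N=1 Z=0
-- IRQ taken; context saved, return-PC = 6 --

SAVED = 0xd1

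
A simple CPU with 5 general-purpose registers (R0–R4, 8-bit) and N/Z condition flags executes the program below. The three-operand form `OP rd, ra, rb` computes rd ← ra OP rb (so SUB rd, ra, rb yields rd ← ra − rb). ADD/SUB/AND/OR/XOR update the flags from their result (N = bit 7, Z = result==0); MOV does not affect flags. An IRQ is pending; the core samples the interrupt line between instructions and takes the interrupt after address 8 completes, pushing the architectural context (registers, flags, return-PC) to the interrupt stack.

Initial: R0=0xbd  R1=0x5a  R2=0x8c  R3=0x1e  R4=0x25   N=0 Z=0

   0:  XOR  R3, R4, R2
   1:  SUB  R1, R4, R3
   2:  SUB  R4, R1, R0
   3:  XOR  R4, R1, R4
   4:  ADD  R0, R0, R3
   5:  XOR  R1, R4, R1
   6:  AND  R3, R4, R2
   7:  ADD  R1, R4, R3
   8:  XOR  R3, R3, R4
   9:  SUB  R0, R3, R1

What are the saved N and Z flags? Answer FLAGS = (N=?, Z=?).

after  0: R0=0xbd R1=0x5a R2=0x8c R3=0xa9 R4=0x25  N=1 Z=0
after  1: R0=0xbd R1=0x7c R2=0x8c R3=0xa9 R4=0x25  N=0 Z=0
after  2: R0=0xbd R1=0x7c R2=0x8c R3=0xa9 R4=0xbf  N=1 Z=0
after  3: R0=0xbd R1=0x7c R2=0x8c R3=0xa9 R4=0xc3  N=1 Z=0
after  4: R0=0x66 R1=0x7c R2=0x8c R3=0xa9 R4=0xc3  N=0 Z=0
after  5: R0=0x66 R1=0xbf R2=0x8c R3=0xa9 R4=0xc3  N=1 Z=0
after  6: R0=0x66 R1=0xbf R2=0x8c R3=0x80 R4=0xc3  N=1 Z=0
after  7: R0=0x66 R1=0x43 R2=0x8c R3=0x80 R4=0xc3  N=0 Z=0
after  8: R0=0x66 R1=0x43 R2=0x8c R3=0x43 R4=0xc3  N=0 Z=0
-- IRQ taken; context saved, return-PC = 9 --

FLAGS = (N=0, Z=0)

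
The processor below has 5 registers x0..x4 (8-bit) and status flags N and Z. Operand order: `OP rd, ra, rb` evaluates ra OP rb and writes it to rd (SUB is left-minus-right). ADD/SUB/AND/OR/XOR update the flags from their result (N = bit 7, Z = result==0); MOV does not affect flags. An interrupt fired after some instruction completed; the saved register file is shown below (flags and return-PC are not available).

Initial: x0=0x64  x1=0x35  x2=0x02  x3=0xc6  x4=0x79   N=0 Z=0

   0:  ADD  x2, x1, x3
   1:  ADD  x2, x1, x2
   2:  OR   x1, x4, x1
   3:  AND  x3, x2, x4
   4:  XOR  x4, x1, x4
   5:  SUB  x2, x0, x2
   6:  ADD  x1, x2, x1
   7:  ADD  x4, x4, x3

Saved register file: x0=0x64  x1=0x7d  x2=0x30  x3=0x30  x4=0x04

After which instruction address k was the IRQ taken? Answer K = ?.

after  0: x0=0x64 x1=0x35 x2=0xfb x3=0xc6 x4=0x79  N=1 Z=0
after  1: x0=0x64 x1=0x35 x2=0x30 x3=0xc6 x4=0x79  N=0 Z=0
after  2: x0=0x64 x1=0x7d x2=0x30 x3=0xc6 x4=0x79  N=0 Z=0
after  3: x0=0x64 x1=0x7d x2=0x30 x3=0x30 x4=0x79  N=0 Z=0
after  4: x0=0x64 x1=0x7d x2=0x30 x3=0x30 x4=0x04  N=0 Z=0
-- IRQ taken; context saved, return-PC = 5 --

K = 4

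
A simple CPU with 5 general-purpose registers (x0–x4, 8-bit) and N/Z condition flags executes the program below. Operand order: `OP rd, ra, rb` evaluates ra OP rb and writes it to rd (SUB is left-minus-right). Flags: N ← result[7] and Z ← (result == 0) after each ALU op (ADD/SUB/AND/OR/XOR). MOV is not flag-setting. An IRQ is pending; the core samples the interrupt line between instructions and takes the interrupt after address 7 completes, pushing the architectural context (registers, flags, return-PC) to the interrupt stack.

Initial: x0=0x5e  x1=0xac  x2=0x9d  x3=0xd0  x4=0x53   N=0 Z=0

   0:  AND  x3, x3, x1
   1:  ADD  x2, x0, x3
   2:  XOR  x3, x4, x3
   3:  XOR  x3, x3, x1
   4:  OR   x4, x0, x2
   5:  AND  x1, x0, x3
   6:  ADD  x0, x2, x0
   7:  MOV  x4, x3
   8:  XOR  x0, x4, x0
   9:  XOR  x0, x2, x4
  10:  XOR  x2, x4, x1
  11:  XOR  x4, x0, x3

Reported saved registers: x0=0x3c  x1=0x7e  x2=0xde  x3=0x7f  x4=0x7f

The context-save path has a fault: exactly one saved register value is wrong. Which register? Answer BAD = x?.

BAD = x1

after  0: x0=0x5e x1=0xac x2=0x9d x3=0x80 x4=0x53  N=1 Z=0
after  1: x0=0x5e x1=0xac x2=0xde x3=0x80 x4=0x53  N=1 Z=0
after  2: x0=0x5e x1=0xac x2=0xde x3=0xd3 x4=0x53  N=1 Z=0
after  3: x0=0x5e x1=0xac x2=0xde x3=0x7f x4=0x53  N=0 Z=0
after  4: x0=0x5e x1=0xac x2=0xde x3=0x7f x4=0xde  N=1 Z=0
after  5: x0=0x5e x1=0x5e x2=0xde x3=0x7f x4=0xde  N=0 Z=0
after  6: x0=0x3c x1=0x5e x2=0xde x3=0x7f x4=0xde  N=0 Z=0
after  7: x0=0x3c x1=0x5e x2=0xde x3=0x7f x4=0x7f  N=0 Z=0
-- IRQ taken; context saved, return-PC = 8 --
mismatch: x1: reported 0x7e vs actual 0x5e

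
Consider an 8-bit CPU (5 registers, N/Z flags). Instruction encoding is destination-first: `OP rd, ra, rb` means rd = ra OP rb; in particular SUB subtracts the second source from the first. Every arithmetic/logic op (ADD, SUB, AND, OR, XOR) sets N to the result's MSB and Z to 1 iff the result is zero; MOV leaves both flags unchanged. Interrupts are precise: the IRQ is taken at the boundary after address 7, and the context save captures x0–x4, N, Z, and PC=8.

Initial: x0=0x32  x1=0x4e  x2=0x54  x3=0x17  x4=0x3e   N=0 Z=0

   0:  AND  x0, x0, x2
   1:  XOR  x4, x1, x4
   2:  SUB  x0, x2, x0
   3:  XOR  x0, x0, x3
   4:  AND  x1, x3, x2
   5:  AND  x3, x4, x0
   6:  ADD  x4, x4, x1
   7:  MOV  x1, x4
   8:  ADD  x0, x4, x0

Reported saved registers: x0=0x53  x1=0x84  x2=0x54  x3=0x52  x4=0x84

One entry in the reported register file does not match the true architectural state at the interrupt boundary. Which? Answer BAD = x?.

BAD = x3

after  0: x0=0x10 x1=0x4e x2=0x54 x3=0x17 x4=0x3e  N=0 Z=0
after  1: x0=0x10 x1=0x4e x2=0x54 x3=0x17 x4=0x70  N=0 Z=0
after  2: x0=0x44 x1=0x4e x2=0x54 x3=0x17 x4=0x70  N=0 Z=0
after  3: x0=0x53 x1=0x4e x2=0x54 x3=0x17 x4=0x70  N=0 Z=0
after  4: x0=0x53 x1=0x14 x2=0x54 x3=0x17 x4=0x70  N=0 Z=0
after  5: x0=0x53 x1=0x14 x2=0x54 x3=0x50 x4=0x70  N=0 Z=0
after  6: x0=0x53 x1=0x14 x2=0x54 x3=0x50 x4=0x84  N=1 Z=0
after  7: x0=0x53 x1=0x84 x2=0x54 x3=0x50 x4=0x84  N=1 Z=0
-- IRQ taken; context saved, return-PC = 8 --
mismatch: x3: reported 0x52 vs actual 0x50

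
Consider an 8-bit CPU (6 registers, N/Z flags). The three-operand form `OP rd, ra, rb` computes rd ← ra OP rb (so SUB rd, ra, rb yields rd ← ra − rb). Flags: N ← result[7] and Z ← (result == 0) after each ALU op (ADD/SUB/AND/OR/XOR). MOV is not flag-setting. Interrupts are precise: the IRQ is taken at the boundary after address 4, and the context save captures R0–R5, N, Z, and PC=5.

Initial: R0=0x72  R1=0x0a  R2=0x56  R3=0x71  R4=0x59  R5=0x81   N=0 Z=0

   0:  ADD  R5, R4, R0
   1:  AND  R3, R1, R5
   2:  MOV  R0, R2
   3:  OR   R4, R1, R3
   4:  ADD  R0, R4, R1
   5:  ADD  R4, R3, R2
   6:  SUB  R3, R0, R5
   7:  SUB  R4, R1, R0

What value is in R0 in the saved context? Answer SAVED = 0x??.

after  0: R0=0x72 R1=0x0a R2=0x56 R3=0x71 R4=0x59 R5=0xcb  N=1 Z=0
after  1: R0=0x72 R1=0x0a R2=0x56 R3=0x0a R4=0x59 R5=0xcb  N=0 Z=0
after  2: R0=0x56 R1=0x0a R2=0x56 R3=0x0a R4=0x59 R5=0xcb  N=0 Z=0
after  3: R0=0x56 R1=0x0a R2=0x56 R3=0x0a R4=0x0a R5=0xcb  N=0 Z=0
after  4: R0=0x14 R1=0x0a R2=0x56 R3=0x0a R4=0x0a R5=0xcb  N=0 Z=0
-- IRQ taken; context saved, return-PC = 5 --

SAVED = 0x14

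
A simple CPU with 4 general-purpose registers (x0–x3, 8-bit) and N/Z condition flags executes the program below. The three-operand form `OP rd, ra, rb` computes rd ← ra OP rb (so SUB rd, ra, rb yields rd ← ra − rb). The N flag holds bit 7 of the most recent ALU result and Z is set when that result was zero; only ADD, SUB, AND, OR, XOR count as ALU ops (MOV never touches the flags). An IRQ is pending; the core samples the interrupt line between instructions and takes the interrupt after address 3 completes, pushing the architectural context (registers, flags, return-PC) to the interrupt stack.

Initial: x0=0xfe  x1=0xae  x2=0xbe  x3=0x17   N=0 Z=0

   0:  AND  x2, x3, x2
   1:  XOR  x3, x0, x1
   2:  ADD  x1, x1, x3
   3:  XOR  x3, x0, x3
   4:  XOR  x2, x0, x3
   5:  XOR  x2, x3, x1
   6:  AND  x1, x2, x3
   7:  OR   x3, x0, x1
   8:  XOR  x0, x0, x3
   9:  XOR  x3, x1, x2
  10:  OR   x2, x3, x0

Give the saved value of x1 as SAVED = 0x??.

SAVED = 0xfe

after  0: x0=0xfe x1=0xae x2=0x16 x3=0x17  N=0 Z=0
after  1: x0=0xfe x1=0xae x2=0x16 x3=0x50  N=0 Z=0
after  2: x0=0xfe x1=0xfe x2=0x16 x3=0x50  N=1 Z=0
after  3: x0=0xfe x1=0xfe x2=0x16 x3=0xae  N=1 Z=0
-- IRQ taken; context saved, return-PC = 4 --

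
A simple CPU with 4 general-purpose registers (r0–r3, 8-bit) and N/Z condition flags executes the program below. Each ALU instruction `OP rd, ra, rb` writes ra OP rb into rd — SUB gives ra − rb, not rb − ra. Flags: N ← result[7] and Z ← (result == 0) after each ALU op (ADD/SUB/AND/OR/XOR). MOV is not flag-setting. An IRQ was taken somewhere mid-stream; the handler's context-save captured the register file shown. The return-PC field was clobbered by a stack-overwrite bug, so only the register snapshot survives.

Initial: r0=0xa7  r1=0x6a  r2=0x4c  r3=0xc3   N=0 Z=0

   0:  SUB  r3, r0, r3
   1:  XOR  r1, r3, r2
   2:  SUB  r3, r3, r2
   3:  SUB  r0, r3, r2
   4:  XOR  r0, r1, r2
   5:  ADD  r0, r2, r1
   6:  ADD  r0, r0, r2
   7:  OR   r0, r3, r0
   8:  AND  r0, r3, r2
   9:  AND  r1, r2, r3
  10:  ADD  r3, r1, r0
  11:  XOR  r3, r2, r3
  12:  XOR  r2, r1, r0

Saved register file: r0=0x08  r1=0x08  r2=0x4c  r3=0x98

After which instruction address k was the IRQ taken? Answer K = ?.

K = 9

after  0: r0=0xa7 r1=0x6a r2=0x4c r3=0xe4  N=1 Z=0
after  1: r0=0xa7 r1=0xa8 r2=0x4c r3=0xe4  N=1 Z=0
after  2: r0=0xa7 r1=0xa8 r2=0x4c r3=0x98  N=1 Z=0
after  3: r0=0x4c r1=0xa8 r2=0x4c r3=0x98  N=0 Z=0
after  4: r0=0xe4 r1=0xa8 r2=0x4c r3=0x98  N=1 Z=0
after  5: r0=0xf4 r1=0xa8 r2=0x4c r3=0x98  N=1 Z=0
after  6: r0=0x40 r1=0xa8 r2=0x4c r3=0x98  N=0 Z=0
after  7: r0=0xd8 r1=0xa8 r2=0x4c r3=0x98  N=1 Z=0
after  8: r0=0x08 r1=0xa8 r2=0x4c r3=0x98  N=0 Z=0
after  9: r0=0x08 r1=0x08 r2=0x4c r3=0x98  N=0 Z=0
-- IRQ taken; context saved, return-PC = 10 --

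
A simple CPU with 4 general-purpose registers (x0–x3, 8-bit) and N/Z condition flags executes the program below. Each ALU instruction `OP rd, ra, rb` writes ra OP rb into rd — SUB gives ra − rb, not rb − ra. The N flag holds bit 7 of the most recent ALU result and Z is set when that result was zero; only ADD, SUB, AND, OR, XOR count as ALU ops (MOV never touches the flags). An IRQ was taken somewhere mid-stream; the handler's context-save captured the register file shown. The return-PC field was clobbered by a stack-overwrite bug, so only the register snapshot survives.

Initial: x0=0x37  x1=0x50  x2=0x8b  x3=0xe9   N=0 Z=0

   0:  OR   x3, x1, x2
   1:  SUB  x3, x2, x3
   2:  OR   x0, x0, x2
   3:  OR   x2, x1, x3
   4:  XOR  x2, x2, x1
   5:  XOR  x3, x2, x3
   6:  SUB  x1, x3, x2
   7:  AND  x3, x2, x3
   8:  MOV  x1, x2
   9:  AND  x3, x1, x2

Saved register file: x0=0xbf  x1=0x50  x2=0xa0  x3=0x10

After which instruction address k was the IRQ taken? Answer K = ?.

K = 5

after  0: x0=0x37 x1=0x50 x2=0x8b x3=0xdb  N=1 Z=0
after  1: x0=0x37 x1=0x50 x2=0x8b x3=0xb0  N=1 Z=0
after  2: x0=0xbf x1=0x50 x2=0x8b x3=0xb0  N=1 Z=0
after  3: x0=0xbf x1=0x50 x2=0xf0 x3=0xb0  N=1 Z=0
after  4: x0=0xbf x1=0x50 x2=0xa0 x3=0xb0  N=1 Z=0
after  5: x0=0xbf x1=0x50 x2=0xa0 x3=0x10  N=0 Z=0
-- IRQ taken; context saved, return-PC = 6 --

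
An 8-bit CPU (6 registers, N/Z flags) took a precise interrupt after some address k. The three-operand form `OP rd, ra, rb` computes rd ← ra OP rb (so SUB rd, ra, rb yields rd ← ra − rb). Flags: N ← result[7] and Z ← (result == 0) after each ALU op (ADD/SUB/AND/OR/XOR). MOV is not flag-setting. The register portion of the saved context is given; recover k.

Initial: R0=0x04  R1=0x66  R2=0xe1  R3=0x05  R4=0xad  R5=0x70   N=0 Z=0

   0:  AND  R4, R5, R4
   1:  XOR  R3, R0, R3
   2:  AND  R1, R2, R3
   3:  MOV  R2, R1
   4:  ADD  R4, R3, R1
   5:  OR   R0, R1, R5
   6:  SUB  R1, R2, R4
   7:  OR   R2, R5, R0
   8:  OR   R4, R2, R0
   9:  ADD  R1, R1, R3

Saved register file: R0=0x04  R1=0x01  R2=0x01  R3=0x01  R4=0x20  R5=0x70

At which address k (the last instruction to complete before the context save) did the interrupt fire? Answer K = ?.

K = 3

after  0: R0=0x04 R1=0x66 R2=0xe1 R3=0x05 R4=0x20 R5=0x70  N=0 Z=0
after  1: R0=0x04 R1=0x66 R2=0xe1 R3=0x01 R4=0x20 R5=0x70  N=0 Z=0
after  2: R0=0x04 R1=0x01 R2=0xe1 R3=0x01 R4=0x20 R5=0x70  N=0 Z=0
after  3: R0=0x04 R1=0x01 R2=0x01 R3=0x01 R4=0x20 R5=0x70  N=0 Z=0
-- IRQ taken; context saved, return-PC = 4 --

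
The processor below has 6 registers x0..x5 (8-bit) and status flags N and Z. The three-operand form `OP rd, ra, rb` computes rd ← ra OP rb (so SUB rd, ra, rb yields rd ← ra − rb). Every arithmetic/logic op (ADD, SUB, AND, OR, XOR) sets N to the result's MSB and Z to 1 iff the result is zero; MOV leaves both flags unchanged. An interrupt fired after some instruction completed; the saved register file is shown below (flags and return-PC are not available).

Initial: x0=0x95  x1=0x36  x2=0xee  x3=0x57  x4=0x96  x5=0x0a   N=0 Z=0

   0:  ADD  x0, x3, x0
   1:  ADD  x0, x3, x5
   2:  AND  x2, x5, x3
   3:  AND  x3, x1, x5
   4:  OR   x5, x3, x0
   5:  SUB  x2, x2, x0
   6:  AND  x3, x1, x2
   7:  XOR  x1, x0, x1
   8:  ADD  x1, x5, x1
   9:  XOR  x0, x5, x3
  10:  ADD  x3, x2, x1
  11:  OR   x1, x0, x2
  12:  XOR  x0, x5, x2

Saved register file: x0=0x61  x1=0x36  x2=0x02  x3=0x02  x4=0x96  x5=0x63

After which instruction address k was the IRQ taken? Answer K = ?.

after  0: x0=0xec x1=0x36 x2=0xee x3=0x57 x4=0x96 x5=0x0a  N=1 Z=0
after  1: x0=0x61 x1=0x36 x2=0xee x3=0x57 x4=0x96 x5=0x0a  N=0 Z=0
after  2: x0=0x61 x1=0x36 x2=0x02 x3=0x57 x4=0x96 x5=0x0a  N=0 Z=0
after  3: x0=0x61 x1=0x36 x2=0x02 x3=0x02 x4=0x96 x5=0x0a  N=0 Z=0
after  4: x0=0x61 x1=0x36 x2=0x02 x3=0x02 x4=0x96 x5=0x63  N=0 Z=0
-- IRQ taken; context saved, return-PC = 5 --

K = 4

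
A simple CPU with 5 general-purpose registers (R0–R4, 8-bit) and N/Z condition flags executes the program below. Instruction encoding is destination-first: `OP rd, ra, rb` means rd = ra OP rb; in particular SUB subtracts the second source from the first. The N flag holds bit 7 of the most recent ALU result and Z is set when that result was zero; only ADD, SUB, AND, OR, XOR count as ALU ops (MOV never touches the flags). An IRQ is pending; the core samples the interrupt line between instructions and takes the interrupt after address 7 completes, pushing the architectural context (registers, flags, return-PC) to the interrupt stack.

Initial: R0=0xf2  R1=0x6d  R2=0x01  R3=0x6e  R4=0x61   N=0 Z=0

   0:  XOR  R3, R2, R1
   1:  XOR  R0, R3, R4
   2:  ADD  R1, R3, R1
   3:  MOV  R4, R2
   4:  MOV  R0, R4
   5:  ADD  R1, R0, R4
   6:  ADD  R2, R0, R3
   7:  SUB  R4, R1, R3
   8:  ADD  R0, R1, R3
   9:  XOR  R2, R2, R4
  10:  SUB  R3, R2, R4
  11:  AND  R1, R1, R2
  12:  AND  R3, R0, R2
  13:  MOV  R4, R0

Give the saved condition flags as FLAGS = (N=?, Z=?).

FLAGS = (N=1, Z=0)

after  0: R0=0xf2 R1=0x6d R2=0x01 R3=0x6c R4=0x61  N=0 Z=0
after  1: R0=0x0d R1=0x6d R2=0x01 R3=0x6c R4=0x61  N=0 Z=0
after  2: R0=0x0d R1=0xd9 R2=0x01 R3=0x6c R4=0x61  N=1 Z=0
after  3: R0=0x0d R1=0xd9 R2=0x01 R3=0x6c R4=0x01  N=1 Z=0
after  4: R0=0x01 R1=0xd9 R2=0x01 R3=0x6c R4=0x01  N=1 Z=0
after  5: R0=0x01 R1=0x02 R2=0x01 R3=0x6c R4=0x01  N=0 Z=0
after  6: R0=0x01 R1=0x02 R2=0x6d R3=0x6c R4=0x01  N=0 Z=0
after  7: R0=0x01 R1=0x02 R2=0x6d R3=0x6c R4=0x96  N=1 Z=0
-- IRQ taken; context saved, return-PC = 8 --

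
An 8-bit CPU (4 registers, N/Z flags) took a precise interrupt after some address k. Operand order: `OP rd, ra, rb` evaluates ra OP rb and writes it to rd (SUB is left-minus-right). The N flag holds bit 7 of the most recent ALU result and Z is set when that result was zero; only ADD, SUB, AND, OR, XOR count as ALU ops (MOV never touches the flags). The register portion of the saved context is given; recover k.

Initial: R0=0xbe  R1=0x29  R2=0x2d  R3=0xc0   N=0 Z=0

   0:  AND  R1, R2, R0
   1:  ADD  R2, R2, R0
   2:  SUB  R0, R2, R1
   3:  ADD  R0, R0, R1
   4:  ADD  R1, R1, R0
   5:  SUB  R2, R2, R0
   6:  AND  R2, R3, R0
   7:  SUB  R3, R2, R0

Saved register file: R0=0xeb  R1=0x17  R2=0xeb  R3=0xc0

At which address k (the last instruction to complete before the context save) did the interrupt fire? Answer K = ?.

after  0: R0=0xbe R1=0x2c R2=0x2d R3=0xc0  N=0 Z=0
after  1: R0=0xbe R1=0x2c R2=0xeb R3=0xc0  N=1 Z=0
after  2: R0=0xbf R1=0x2c R2=0xeb R3=0xc0  N=1 Z=0
after  3: R0=0xeb R1=0x2c R2=0xeb R3=0xc0  N=1 Z=0
after  4: R0=0xeb R1=0x17 R2=0xeb R3=0xc0  N=0 Z=0
-- IRQ taken; context saved, return-PC = 5 --

K = 4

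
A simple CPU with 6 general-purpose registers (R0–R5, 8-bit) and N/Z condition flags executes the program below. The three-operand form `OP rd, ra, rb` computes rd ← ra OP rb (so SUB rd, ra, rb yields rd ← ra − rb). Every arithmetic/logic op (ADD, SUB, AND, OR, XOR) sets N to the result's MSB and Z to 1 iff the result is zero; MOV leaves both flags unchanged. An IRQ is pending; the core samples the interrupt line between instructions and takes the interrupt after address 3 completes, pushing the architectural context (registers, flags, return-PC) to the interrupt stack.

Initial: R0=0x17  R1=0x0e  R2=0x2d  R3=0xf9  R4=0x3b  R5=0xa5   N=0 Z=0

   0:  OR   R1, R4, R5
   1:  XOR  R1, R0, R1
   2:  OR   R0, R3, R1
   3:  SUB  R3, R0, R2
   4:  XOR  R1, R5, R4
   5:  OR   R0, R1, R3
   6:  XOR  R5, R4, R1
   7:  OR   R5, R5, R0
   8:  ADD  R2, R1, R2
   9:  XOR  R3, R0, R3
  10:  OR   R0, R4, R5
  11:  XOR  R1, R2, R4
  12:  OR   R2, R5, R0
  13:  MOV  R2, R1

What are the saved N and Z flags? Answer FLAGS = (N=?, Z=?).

after  0: R0=0x17 R1=0xbf R2=0x2d R3=0xf9 R4=0x3b R5=0xa5  N=1 Z=0
after  1: R0=0x17 R1=0xa8 R2=0x2d R3=0xf9 R4=0x3b R5=0xa5  N=1 Z=0
after  2: R0=0xf9 R1=0xa8 R2=0x2d R3=0xf9 R4=0x3b R5=0xa5  N=1 Z=0
after  3: R0=0xf9 R1=0xa8 R2=0x2d R3=0xcc R4=0x3b R5=0xa5  N=1 Z=0
-- IRQ taken; context saved, return-PC = 4 --

FLAGS = (N=1, Z=0)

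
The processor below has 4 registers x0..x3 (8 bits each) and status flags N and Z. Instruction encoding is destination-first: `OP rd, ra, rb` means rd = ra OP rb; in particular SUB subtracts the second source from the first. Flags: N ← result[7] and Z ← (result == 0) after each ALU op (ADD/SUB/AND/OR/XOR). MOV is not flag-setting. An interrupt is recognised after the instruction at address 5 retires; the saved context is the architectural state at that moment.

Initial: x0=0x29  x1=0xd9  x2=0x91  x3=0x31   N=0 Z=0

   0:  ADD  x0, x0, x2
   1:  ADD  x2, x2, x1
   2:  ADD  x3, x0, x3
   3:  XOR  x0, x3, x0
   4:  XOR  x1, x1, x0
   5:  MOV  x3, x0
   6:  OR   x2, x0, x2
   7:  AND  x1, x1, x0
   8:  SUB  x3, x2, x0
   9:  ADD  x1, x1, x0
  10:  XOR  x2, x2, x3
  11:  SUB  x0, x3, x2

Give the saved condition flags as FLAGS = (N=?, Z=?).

after  0: x0=0xba x1=0xd9 x2=0x91 x3=0x31  N=1 Z=0
after  1: x0=0xba x1=0xd9 x2=0x6a x3=0x31  N=0 Z=0
after  2: x0=0xba x1=0xd9 x2=0x6a x3=0xeb  N=1 Z=0
after  3: x0=0x51 x1=0xd9 x2=0x6a x3=0xeb  N=0 Z=0
after  4: x0=0x51 x1=0x88 x2=0x6a x3=0xeb  N=1 Z=0
after  5: x0=0x51 x1=0x88 x2=0x6a x3=0x51  N=1 Z=0
-- IRQ taken; context saved, return-PC = 6 --

FLAGS = (N=1, Z=0)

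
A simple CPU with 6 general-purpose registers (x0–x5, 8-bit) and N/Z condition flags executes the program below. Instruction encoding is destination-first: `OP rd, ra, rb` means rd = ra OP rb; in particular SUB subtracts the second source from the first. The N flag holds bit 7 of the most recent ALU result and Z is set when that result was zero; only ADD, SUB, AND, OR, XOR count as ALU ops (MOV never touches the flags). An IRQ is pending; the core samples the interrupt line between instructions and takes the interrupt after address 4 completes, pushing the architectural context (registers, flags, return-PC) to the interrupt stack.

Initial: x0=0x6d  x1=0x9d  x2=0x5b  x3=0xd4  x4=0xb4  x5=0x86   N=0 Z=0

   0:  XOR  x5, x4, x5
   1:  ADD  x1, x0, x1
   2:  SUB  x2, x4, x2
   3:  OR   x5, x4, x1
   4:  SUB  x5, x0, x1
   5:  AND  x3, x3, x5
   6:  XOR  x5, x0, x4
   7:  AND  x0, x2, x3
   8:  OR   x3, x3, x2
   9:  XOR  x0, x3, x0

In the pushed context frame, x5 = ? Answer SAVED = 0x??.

after  0: x0=0x6d x1=0x9d x2=0x5b x3=0xd4 x4=0xb4 x5=0x32  N=0 Z=0
after  1: x0=0x6d x1=0x0a x2=0x5b x3=0xd4 x4=0xb4 x5=0x32  N=0 Z=0
after  2: x0=0x6d x1=0x0a x2=0x59 x3=0xd4 x4=0xb4 x5=0x32  N=0 Z=0
after  3: x0=0x6d x1=0x0a x2=0x59 x3=0xd4 x4=0xb4 x5=0xbe  N=1 Z=0
after  4: x0=0x6d x1=0x0a x2=0x59 x3=0xd4 x4=0xb4 x5=0x63  N=0 Z=0
-- IRQ taken; context saved, return-PC = 5 --

SAVED = 0x63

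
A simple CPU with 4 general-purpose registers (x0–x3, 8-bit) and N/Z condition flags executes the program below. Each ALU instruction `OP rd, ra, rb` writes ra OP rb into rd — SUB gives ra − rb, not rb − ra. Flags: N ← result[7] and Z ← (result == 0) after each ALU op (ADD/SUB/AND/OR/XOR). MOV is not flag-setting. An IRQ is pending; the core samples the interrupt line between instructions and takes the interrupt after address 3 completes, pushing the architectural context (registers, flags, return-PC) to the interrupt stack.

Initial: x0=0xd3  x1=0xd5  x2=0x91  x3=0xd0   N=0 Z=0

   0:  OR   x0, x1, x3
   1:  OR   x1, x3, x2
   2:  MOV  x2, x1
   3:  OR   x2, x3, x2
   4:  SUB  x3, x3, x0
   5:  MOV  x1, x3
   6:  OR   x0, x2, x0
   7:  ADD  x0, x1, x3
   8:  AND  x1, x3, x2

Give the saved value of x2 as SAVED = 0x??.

after  0: x0=0xd5 x1=0xd5 x2=0x91 x3=0xd0  N=1 Z=0
after  1: x0=0xd5 x1=0xd1 x2=0x91 x3=0xd0  N=1 Z=0
after  2: x0=0xd5 x1=0xd1 x2=0xd1 x3=0xd0  N=1 Z=0
after  3: x0=0xd5 x1=0xd1 x2=0xd1 x3=0xd0  N=1 Z=0
-- IRQ taken; context saved, return-PC = 4 --

SAVED = 0xd1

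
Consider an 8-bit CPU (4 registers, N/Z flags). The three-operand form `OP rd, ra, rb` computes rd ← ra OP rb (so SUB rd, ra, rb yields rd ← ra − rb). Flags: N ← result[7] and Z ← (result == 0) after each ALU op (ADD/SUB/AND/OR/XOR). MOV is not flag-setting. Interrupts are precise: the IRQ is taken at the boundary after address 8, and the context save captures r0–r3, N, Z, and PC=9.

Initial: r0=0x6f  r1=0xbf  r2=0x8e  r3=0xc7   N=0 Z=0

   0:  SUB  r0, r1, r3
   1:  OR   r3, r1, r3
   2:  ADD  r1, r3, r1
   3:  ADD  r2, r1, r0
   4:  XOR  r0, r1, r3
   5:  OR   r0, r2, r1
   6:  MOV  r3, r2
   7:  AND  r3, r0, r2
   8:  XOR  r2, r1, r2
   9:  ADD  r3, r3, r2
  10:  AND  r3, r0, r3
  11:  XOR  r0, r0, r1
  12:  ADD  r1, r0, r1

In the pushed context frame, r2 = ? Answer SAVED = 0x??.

SAVED = 0x08

after  0: r0=0xf8 r1=0xbf r2=0x8e r3=0xc7  N=1 Z=0
after  1: r0=0xf8 r1=0xbf r2=0x8e r3=0xff  N=1 Z=0
after  2: r0=0xf8 r1=0xbe r2=0x8e r3=0xff  N=1 Z=0
after  3: r0=0xf8 r1=0xbe r2=0xb6 r3=0xff  N=1 Z=0
after  4: r0=0x41 r1=0xbe r2=0xb6 r3=0xff  N=0 Z=0
after  5: r0=0xbe r1=0xbe r2=0xb6 r3=0xff  N=1 Z=0
after  6: r0=0xbe r1=0xbe r2=0xb6 r3=0xb6  N=1 Z=0
after  7: r0=0xbe r1=0xbe r2=0xb6 r3=0xb6  N=1 Z=0
after  8: r0=0xbe r1=0xbe r2=0x08 r3=0xb6  N=0 Z=0
-- IRQ taken; context saved, return-PC = 9 --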